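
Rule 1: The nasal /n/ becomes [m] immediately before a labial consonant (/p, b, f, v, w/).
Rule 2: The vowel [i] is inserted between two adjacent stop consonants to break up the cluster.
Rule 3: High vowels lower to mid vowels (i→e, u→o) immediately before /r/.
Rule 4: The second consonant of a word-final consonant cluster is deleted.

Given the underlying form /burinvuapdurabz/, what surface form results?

borimvuapidorab

Rule 1 (nasal place assimilation): /n/ precedes the labial consonant /v/, so it assimilates in place to [m]. /burinvuapdurabz/ → burimvuapdurabz.
Rule 2 (stop-cluster i-epenthesis): /p/ and /d/ form a stop–stop cluster, so [i] is inserted between them. /burimvuapdurabz/ → burimvuapidurabz.
Rule 3 (pre-rhotic lowering): /u/ is a high vowel immediately before /r/, so it lowers to [o]. /u/ is a high vowel immediately before /r/, so it lowers to [o]. /burimvuapidurabz/ → borimvuapidorabz.
Rule 4 (final cluster simplification): /z/ is the second consonant of a word-final cluster /bz/, so it deletes. /borimvuapidorabz/ → borimvuapidorab.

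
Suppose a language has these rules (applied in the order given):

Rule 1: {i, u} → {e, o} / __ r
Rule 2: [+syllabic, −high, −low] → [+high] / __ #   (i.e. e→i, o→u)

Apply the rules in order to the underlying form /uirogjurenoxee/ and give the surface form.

uerogjorenoxei

Rule 1 (pre-rhotic lowering): /i/ is a high vowel immediately before /r/, so it lowers to [e]. /u/ is a high vowel immediately before /r/, so it lowers to [o]. /uirogjurenoxee/ → uerogjorenoxee.
Rule 2 (final vowel raising): /e/ is a mid vowel in word-final position, so it raises to [i]. /uerogjorenoxee/ → uerogjorenoxei.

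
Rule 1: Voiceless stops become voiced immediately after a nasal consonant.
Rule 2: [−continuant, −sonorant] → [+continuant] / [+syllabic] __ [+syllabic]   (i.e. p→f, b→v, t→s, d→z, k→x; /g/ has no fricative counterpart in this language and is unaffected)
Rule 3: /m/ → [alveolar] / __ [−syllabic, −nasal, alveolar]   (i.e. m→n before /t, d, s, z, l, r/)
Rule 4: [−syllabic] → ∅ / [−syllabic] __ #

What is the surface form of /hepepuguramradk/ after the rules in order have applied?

Rule 1 (post-nasal voicing): no segment meets the environment; /hepepuguramradk/ is unchanged.
Rule 2 (intervocalic spirantization): /p/ is a stop between vowels /e/ and /e/, so it spirantizes to the fricative [f]. /p/ is a stop between vowels /e/ and /u/, so it spirantizes to the fricative [f]. /hepepuguramradk/ → hefefuguramradk.
Rule 3 (nasal place assimilation): /m/ precedes the alveolar consonant /r/, so it assimilates in place to [n]. /hefefuguramradk/ → hefefuguranradk.
Rule 4 (final cluster simplification): /k/ is the second consonant of a word-final cluster /dk/, so it deletes. /hefefuguranradk/ → hefefuguranrad.

hefefuguranrad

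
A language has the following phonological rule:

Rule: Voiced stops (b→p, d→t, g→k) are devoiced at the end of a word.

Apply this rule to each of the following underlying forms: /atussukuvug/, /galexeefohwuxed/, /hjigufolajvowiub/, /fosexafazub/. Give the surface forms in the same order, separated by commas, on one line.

atussukuvuk, galexeefohwuxet, hjigufolajvowiup, fosexafazup

/atussukuvug/: /g/ is a voiced stop in word-final position, so it devoices to [k]. → [atussukuvuk].
/galexeefohwuxed/: /d/ is a voiced stop in word-final position, so it devoices to [t]. → [galexeefohwuxet].
/hjigufolajvowiub/: /b/ is a voiced stop in word-final position, so it devoices to [p]. → [hjigufolajvowiup].
/fosexafazub/: /b/ is a voiced stop in word-final position, so it devoices to [p]. → [fosexafazup].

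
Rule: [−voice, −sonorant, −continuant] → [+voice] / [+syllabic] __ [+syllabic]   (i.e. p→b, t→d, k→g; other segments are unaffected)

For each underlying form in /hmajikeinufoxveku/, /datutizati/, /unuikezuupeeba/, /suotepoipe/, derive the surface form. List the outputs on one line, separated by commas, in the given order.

hmajigeinufoxvegu, dadudizadi, unuigezuubeeba, suodeboibe

/hmajikeinufoxveku/: /k/ is a voiceless stop between vowels /i/ and /e/, so it voices to [g]. /k/ is a voiceless stop between vowels /e/ and /u/, so it voices to [g]. → [hmajigeinufoxvegu].
/datutizati/: /t/ is a voiceless stop between vowels /a/ and /u/, so it voices to [d]. /t/ is a voiceless stop between vowels /u/ and /i/, so it voices to [d]. /t/ is a voiceless stop between vowels /a/ and /i/, so it voices to [d]. → [dadudizadi].
/unuikezuupeeba/: /k/ is a voiceless stop between vowels /i/ and /e/, so it voices to [g]. /p/ is a voiceless stop between vowels /u/ and /e/, so it voices to [b]. → [unuigezuubeeba].
/suotepoipe/: /t/ is a voiceless stop between vowels /o/ and /e/, so it voices to [d]. /p/ is a voiceless stop between vowels /e/ and /o/, so it voices to [b]. /p/ is a voiceless stop between vowels /i/ and /e/, so it voices to [b]. → [suodeboibe].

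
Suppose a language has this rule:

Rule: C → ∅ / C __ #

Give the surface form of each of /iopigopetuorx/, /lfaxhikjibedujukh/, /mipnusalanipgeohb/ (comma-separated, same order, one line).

iopigopetuor, lfaxhikjibedujuk, mipnusalanipgeoh

/iopigopetuorx/: /x/ is the second consonant of a word-final cluster /rx/, so it deletes. → [iopigopetuor].
/lfaxhikjibedujukh/: /h/ is the second consonant of a word-final cluster /kh/, so it deletes. → [lfaxhikjibedujuk].
/mipnusalanipgeohb/: /b/ is the second consonant of a word-final cluster /hb/, so it deletes. → [mipnusalanipgeoh].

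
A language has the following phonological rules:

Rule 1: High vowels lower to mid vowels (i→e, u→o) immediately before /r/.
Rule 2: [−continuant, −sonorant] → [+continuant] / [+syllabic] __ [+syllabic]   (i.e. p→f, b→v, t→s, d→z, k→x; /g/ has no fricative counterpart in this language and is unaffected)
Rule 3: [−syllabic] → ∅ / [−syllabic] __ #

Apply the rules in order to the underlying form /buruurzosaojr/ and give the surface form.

Rule 1 (pre-rhotic lowering): /u/ is a high vowel immediately before /r/, so it lowers to [o]. /u/ is a high vowel immediately before /r/, so it lowers to [o]. /buruurzosaojr/ → boruorzosaojr.
Rule 2 (intervocalic spirantization): no segment meets the environment; /boruorzosaojr/ is unchanged.
Rule 3 (final cluster simplification): /r/ is the second consonant of a word-final cluster /jr/, so it deletes. /boruorzosaojr/ → boruorzosaoj.

boruorzosaoj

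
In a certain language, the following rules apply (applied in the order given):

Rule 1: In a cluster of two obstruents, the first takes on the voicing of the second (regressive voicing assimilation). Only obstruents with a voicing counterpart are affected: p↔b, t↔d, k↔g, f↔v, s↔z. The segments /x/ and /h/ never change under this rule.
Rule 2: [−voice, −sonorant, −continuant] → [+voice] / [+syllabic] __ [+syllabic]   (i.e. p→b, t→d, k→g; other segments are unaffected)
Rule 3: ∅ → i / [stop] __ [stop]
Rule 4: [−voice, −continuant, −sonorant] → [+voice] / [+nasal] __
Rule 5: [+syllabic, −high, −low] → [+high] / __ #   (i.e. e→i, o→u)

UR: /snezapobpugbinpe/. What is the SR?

snezabopipugibinbi

Rule 1 (regressive voicing assimilation): /b/ precedes the voiceless obstruent /p/, so it devoices to [p] by assimilation. /snezapobpugbinpe/ → snezapoppugbinpe.
Rule 2 (intervocalic voicing): /p/ is a voiceless stop between vowels /a/ and /o/, so it voices to [b]. /snezapoppugbinpe/ → snezaboppugbinpe.
Rule 3 (stop-cluster i-epenthesis): /p/ and /p/ form a stop–stop cluster, so [i] is inserted between them. /g/ and /b/ form a stop–stop cluster, so [i] is inserted between them. /snezaboppugbinpe/ → snezabopipugibinpe.
Rule 4 (post-nasal voicing): /p/ is a voiceless stop immediately after the nasal /n/, so it voices to [b]. /snezabopipugibinpe/ → snezabopipugibinbe.
Rule 5 (final vowel raising): /e/ is a mid vowel in word-final position, so it raises to [i]. /snezabopipugibinbe/ → snezabopipugibinbi.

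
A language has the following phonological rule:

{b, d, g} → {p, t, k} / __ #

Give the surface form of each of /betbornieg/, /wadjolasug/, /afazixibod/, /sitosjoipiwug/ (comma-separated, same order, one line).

betborniek, wadjolasuk, afazixibot, sitosjoipiwuk

/betbornieg/: /g/ is a voiced stop in word-final position, so it devoices to [k]. → [betborniek].
/wadjolasug/: /g/ is a voiced stop in word-final position, so it devoices to [k]. → [wadjolasuk].
/afazixibod/: /d/ is a voiced stop in word-final position, so it devoices to [t]. → [afazixibot].
/sitosjoipiwug/: /g/ is a voiced stop in word-final position, so it devoices to [k]. → [sitosjoipiwuk].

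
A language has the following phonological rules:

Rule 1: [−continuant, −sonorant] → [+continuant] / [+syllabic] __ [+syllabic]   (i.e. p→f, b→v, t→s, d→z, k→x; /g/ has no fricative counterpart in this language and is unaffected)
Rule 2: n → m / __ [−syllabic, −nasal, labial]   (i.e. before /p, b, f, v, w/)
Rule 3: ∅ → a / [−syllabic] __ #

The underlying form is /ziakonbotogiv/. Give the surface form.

ziaxombosogiva

Rule 1 (intervocalic spirantization): /k/ is a stop between vowels /a/ and /o/, so it spirantizes to the fricative [x]. /t/ is a stop between vowels /o/ and /o/, so it spirantizes to the fricative [s]. /ziakonbotogiv/ → ziaxonbosogiv.
Rule 2 (nasal place assimilation): /n/ precedes the labial consonant /b/, so it assimilates in place to [m]. /ziaxonbosogiv/ → ziaxombosogiv.
Rule 3 (final a-epenthesis): the form ends in the consonant /v/, so [a] is inserted word-finally. /ziaxombosogiv/ → ziaxombosogiva.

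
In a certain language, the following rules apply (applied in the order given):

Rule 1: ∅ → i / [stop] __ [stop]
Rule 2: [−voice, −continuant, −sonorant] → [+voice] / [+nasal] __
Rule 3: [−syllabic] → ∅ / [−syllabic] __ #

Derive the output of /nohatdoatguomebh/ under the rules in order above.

Rule 1 (stop-cluster i-epenthesis): /t/ and /d/ form a stop–stop cluster, so [i] is inserted between them. /t/ and /g/ form a stop–stop cluster, so [i] is inserted between them. /nohatdoatguomebh/ → nohatidoatiguomebh.
Rule 2 (post-nasal voicing): no segment meets the environment; /nohatidoatiguomebh/ is unchanged.
Rule 3 (final cluster simplification): /h/ is the second consonant of a word-final cluster /bh/, so it deletes. /nohatidoatiguomebh/ → nohatidoatiguomeb.

nohatidoatiguomeb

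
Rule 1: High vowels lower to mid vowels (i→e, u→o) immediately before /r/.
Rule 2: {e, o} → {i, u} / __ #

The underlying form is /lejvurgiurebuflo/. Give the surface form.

lejvorgiorebuflu

Rule 1 (pre-rhotic lowering): /u/ is a high vowel immediately before /r/, so it lowers to [o]. /u/ is a high vowel immediately before /r/, so it lowers to [o]. /lejvurgiurebuflo/ → lejvorgiorebuflo.
Rule 2 (final vowel raising): /o/ is a mid vowel in word-final position, so it raises to [u]. /lejvorgiorebuflo/ → lejvorgiorebuflu.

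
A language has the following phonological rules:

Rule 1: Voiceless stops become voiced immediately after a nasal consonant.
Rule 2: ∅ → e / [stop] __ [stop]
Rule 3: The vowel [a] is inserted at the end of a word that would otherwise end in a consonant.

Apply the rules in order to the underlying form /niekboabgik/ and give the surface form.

niekeboabegika

Rule 1 (post-nasal voicing): no segment meets the environment; /niekboabgik/ is unchanged.
Rule 2 (stop-cluster e-epenthesis): /k/ and /b/ form a stop–stop cluster, so [e] is inserted between them. /b/ and /g/ form a stop–stop cluster, so [e] is inserted between them. /niekboabgik/ → niekeboabegik.
Rule 3 (final a-epenthesis): the form ends in the consonant /k/, so [a] is inserted word-finally. /niekeboabegik/ → niekeboabegika.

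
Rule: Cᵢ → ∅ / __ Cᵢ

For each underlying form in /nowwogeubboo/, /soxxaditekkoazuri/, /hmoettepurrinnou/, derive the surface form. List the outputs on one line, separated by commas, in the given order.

nowogeuboo, soxaditekoazuri, hmoetepurinou

/nowwogeubboo/: /ww/ is a geminate; the first /w/ deletes. /bb/ is a geminate; the first /b/ deletes. → [nowogeuboo].
/soxxaditekkoazuri/: /xx/ is a geminate; the first /x/ deletes. /kk/ is a geminate; the first /k/ deletes. → [soxaditekoazuri].
/hmoettepurrinnou/: /tt/ is a geminate; the first /t/ deletes. /rr/ is a geminate; the first /r/ deletes. /nn/ is a geminate; the first /n/ deletes. → [hmoetepurinou].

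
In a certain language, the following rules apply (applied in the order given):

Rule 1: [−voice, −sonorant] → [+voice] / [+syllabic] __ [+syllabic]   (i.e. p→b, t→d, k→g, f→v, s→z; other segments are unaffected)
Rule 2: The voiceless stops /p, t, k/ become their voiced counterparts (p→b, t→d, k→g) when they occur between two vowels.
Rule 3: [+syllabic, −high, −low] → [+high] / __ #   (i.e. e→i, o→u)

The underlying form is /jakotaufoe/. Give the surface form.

Rule 1 (intervocalic voicing): /k/ is a voiceless obstruent between vowels /a/ and /o/, so it voices to [g]. /t/ is a voiceless obstruent between vowels /o/ and /a/, so it voices to [d]. /f/ is a voiceless obstruent between vowels /u/ and /o/, so it voices to [v]. /jakotaufoe/ → jagodauvoe.
Rule 2 (intervocalic voicing): no segment meets the environment; /jagodauvoe/ is unchanged.
Rule 3 (final vowel raising): /e/ is a mid vowel in word-final position, so it raises to [i]. /jagodauvoe/ → jagodauvoi.

jagodauvoi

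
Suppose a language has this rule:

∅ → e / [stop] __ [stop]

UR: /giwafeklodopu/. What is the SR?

No segment of /giwafeklodopu/ meets the structural description of the rule, so the form surfaces unchanged.

giwafeklodopu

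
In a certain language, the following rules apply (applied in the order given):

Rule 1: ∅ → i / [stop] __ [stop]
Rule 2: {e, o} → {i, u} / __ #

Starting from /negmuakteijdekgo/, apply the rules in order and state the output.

Rule 1 (stop-cluster i-epenthesis): /k/ and /t/ form a stop–stop cluster, so [i] is inserted between them. /k/ and /g/ form a stop–stop cluster, so [i] is inserted between them. /negmuakteijdekgo/ → negmuakiteijdekigo.
Rule 2 (final vowel raising): /o/ is a mid vowel in word-final position, so it raises to [u]. /negmuakiteijdekigo/ → negmuakiteijdekigu.

negmuakiteijdekigu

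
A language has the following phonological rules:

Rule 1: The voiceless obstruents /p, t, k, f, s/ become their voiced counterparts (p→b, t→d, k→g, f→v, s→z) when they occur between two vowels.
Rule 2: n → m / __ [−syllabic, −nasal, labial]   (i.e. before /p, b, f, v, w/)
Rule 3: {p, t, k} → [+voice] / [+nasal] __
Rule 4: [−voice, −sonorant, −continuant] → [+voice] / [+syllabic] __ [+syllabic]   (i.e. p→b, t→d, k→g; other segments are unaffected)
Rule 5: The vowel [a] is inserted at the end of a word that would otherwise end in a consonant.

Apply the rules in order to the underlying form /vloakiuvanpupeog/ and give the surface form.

vloagiuvambubeoga

Rule 1 (intervocalic voicing): /k/ is a voiceless obstruent between vowels /a/ and /i/, so it voices to [g]. /p/ is a voiceless obstruent between vowels /u/ and /e/, so it voices to [b]. /vloakiuvanpupeog/ → vloagiuvanpubeog.
Rule 2 (nasal place assimilation): /n/ precedes the labial consonant /p/, so it assimilates in place to [m]. /vloagiuvanpubeog/ → vloagiuvampubeog.
Rule 3 (post-nasal voicing): /p/ is a voiceless stop immediately after the nasal /m/, so it voices to [b]. /vloagiuvampubeog/ → vloagiuvambubeog.
Rule 4 (intervocalic voicing): no segment meets the environment; /vloagiuvambubeog/ is unchanged.
Rule 5 (final a-epenthesis): the form ends in the consonant /g/, so [a] is inserted word-finally. /vloagiuvambubeog/ → vloagiuvambubeoga.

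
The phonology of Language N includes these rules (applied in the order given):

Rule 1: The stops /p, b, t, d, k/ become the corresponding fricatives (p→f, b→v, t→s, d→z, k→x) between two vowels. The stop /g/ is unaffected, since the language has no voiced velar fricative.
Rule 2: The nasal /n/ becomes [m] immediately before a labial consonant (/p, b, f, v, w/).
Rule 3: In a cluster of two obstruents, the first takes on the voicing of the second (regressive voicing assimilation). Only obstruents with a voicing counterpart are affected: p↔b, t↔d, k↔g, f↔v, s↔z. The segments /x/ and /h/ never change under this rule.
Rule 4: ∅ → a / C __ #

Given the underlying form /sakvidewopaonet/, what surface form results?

sagvizewofaoneta

Rule 1 (intervocalic spirantization): /d/ is a stop between vowels /i/ and /e/, so it spirantizes to the fricative [z]. /p/ is a stop between vowels /o/ and /a/, so it spirantizes to the fricative [f]. /sakvidewopaonet/ → sakvizewofaonet.
Rule 2 (nasal place assimilation): no segment meets the environment; /sakvizewofaonet/ is unchanged.
Rule 3 (regressive voicing assimilation): /k/ precedes the voiced obstruent /v/, so it voices to [g] by assimilation. /sakvizewofaonet/ → sagvizewofaonet.
Rule 4 (final a-epenthesis): the form ends in the consonant /t/, so [a] is inserted word-finally. /sagvizewofaonet/ → sagvizewofaoneta.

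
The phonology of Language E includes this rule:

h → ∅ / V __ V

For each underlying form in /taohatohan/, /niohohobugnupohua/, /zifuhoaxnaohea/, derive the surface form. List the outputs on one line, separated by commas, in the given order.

taoatoan, niooobugnupoua, zifuoaxnaoea

/taohatohan/: /h/ occurs between vowels /o/ and /a/, so it deletes. /h/ occurs between vowels /o/ and /a/, so it deletes. → [taoatoan].
/niohohobugnupohua/: /h/ occurs between vowels /o/ and /o/, so it deletes. /h/ occurs between vowels /o/ and /o/, so it deletes. /h/ occurs between vowels /o/ and /u/, so it deletes. → [niooobugnupoua].
/zifuhoaxnaohea/: /h/ occurs between vowels /u/ and /o/, so it deletes. /h/ occurs between vowels /o/ and /e/, so it deletes. → [zifuoaxnaoea].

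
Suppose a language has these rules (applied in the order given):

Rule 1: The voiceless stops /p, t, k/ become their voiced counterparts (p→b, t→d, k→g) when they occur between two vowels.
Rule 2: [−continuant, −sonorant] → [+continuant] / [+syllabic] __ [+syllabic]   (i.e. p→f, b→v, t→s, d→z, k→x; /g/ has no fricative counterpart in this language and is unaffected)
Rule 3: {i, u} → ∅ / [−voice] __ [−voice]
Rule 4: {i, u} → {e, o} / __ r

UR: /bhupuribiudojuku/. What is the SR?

bhuvoriviuzojugu

Rule 1 (intervocalic voicing): /p/ is a voiceless stop between vowels /u/ and /u/, so it voices to [b]. /k/ is a voiceless stop between vowels /u/ and /u/, so it voices to [g]. /bhupuribiudojuku/ → bhuburibiudojugu.
Rule 2 (intervocalic spirantization): /b/ is a stop between vowels /u/ and /u/, so it spirantizes to the fricative [v]. /b/ is a stop between vowels /i/ and /i/, so it spirantizes to the fricative [v]. /d/ is a stop between vowels /u/ and /o/, so it spirantizes to the fricative [z]. /bhuburibiudojugu/ → bhuvuriviuzojugu.
Rule 3 (high vowel syncope): no segment meets the environment; /bhuvuriviuzojugu/ is unchanged.
Rule 4 (pre-rhotic lowering): /u/ is a high vowel immediately before /r/, so it lowers to [o]. /bhuvuriviuzojugu/ → bhuvoriviuzojugu.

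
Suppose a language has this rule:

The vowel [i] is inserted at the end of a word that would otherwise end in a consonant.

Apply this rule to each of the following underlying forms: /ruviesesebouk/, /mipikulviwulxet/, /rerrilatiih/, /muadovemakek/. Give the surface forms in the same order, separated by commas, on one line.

ruviesesebouki, mipikulviwulxeti, rerrilatiihi, muadovemakeki

/ruviesesebouk/: the form ends in the consonant /k/, so [i] is inserted word-finally. → [ruviesesebouki].
/mipikulviwulxet/: the form ends in the consonant /t/, so [i] is inserted word-finally. → [mipikulviwulxeti].
/rerrilatiih/: the form ends in the consonant /h/, so [i] is inserted word-finally. → [rerrilatiihi].
/muadovemakek/: the form ends in the consonant /k/, so [i] is inserted word-finally. → [muadovemakeki].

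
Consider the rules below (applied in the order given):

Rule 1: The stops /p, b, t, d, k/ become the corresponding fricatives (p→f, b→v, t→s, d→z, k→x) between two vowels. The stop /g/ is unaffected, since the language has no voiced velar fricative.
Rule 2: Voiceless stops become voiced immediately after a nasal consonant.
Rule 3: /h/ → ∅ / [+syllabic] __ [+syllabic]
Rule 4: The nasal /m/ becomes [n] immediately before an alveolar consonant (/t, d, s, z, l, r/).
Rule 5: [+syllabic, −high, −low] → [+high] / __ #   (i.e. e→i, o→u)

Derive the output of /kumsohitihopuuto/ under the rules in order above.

Rule 1 (intervocalic spirantization): /t/ is a stop between vowels /i/ and /i/, so it spirantizes to the fricative [s]. /p/ is a stop between vowels /o/ and /u/, so it spirantizes to the fricative [f]. /t/ is a stop between vowels /u/ and /o/, so it spirantizes to the fricative [s]. /kumsohitihopuuto/ → kumsohisihofuuso.
Rule 2 (post-nasal voicing): no segment meets the environment; /kumsohisihofuuso/ is unchanged.
Rule 3 (intervocalic h-deletion): /h/ occurs between vowels /o/ and /i/, so it deletes. /h/ occurs between vowels /i/ and /o/, so it deletes. /kumsohisihofuuso/ → kumsoisiofuuso.
Rule 4 (nasal place assimilation): /m/ precedes the alveolar consonant /s/, so it assimilates in place to [n]. /kumsoisiofuuso/ → kunsoisiofuuso.
Rule 5 (final vowel raising): /o/ is a mid vowel in word-final position, so it raises to [u]. /kunsoisiofuuso/ → kunsoisiofuusu.

kunsoisiofuusu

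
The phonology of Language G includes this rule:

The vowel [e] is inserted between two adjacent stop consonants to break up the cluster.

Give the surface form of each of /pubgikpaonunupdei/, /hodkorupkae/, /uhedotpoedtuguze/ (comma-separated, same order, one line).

/pubgikpaonunupdei/: /b/ and /g/ form a stop–stop cluster, so [e] is inserted between them. /k/ and /p/ form a stop–stop cluster, so [e] is inserted between them. /p/ and /d/ form a stop–stop cluster, so [e] is inserted between them. → [pubegikepaonunupedei].
/hodkorupkae/: /d/ and /k/ form a stop–stop cluster, so [e] is inserted between them. /p/ and /k/ form a stop–stop cluster, so [e] is inserted between them. → [hodekorupekae].
/uhedotpoedtuguze/: /t/ and /p/ form a stop–stop cluster, so [e] is inserted between them. /d/ and /t/ form a stop–stop cluster, so [e] is inserted between them. → [uhedotepoedetuguze].

pubegikepaonunupedei, hodekorupekae, uhedotepoedetuguze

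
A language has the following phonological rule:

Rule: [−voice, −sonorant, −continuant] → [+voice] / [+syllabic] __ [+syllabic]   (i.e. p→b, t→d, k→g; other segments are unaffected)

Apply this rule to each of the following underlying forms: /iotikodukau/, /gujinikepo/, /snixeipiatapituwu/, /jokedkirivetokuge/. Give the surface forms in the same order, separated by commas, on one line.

iodigodugau, gujinigebo, snixeibiadabiduwu, jogedkirivedoguge

/iotikodukau/: /t/ is a voiceless stop between vowels /o/ and /i/, so it voices to [d]. /k/ is a voiceless stop between vowels /i/ and /o/, so it voices to [g]. /k/ is a voiceless stop between vowels /u/ and /a/, so it voices to [g]. → [iodigodugau].
/gujinikepo/: /k/ is a voiceless stop between vowels /i/ and /e/, so it voices to [g]. /p/ is a voiceless stop between vowels /e/ and /o/, so it voices to [b]. → [gujinigebo].
/snixeipiatapituwu/: /p/ is a voiceless stop between vowels /i/ and /i/, so it voices to [b]. /t/ is a voiceless stop between vowels /a/ and /a/, so it voices to [d]. /p/ is a voiceless stop between vowels /a/ and /i/, so it voices to [b]. /t/ is a voiceless stop between vowels /i/ and /u/, so it voices to [d]. → [snixeibiadabiduwu].
/jokedkirivetokuge/: /k/ is a voiceless stop between vowels /o/ and /e/, so it voices to [g]. /t/ is a voiceless stop between vowels /e/ and /o/, so it voices to [d]. /k/ is a voiceless stop between vowels /o/ and /u/, so it voices to [g]. → [jogedkirivedoguge].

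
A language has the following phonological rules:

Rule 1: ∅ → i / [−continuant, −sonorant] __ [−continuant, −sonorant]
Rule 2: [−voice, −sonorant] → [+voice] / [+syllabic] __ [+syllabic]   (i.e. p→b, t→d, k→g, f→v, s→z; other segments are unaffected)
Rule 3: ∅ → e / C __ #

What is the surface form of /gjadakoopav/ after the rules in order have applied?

Rule 1 (stop-cluster i-epenthesis): no segment meets the environment; /gjadakoopav/ is unchanged.
Rule 2 (intervocalic voicing): /k/ is a voiceless obstruent between vowels /a/ and /o/, so it voices to [g]. /p/ is a voiceless obstruent between vowels /o/ and /a/, so it voices to [b]. /gjadakoopav/ → gjadagoobav.
Rule 3 (final e-epenthesis): the form ends in the consonant /v/, so [e] is inserted word-finally. /gjadagoobav/ → gjadagoobave.

gjadagoobave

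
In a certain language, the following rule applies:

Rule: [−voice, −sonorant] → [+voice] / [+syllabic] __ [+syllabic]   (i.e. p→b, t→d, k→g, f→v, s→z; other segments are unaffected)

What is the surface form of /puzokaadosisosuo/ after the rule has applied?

puzogaadozizozuo

Scanning /puzokaadosisosuo/: /p/ at position 1 is not in the conditioning environment; /k/ is a voiceless obstruent between vowels /o/ and /a/, so it voices to [g]; /s/ is a voiceless obstruent between vowels /o/ and /i/, so it voices to [z]; /s/ is a voiceless obstruent between vowels /i/ and /o/, so it voices to [z]; /s/ is a voiceless obstruent between vowels /o/ and /u/, so it voices to [z].
Result: [puzogaadozizozuo].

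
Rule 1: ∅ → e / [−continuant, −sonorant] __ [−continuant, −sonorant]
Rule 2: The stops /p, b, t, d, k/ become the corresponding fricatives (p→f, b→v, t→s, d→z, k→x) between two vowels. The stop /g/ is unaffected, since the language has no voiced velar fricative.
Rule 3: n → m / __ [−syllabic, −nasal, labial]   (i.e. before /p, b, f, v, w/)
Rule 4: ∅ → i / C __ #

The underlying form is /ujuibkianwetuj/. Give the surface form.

Rule 1 (stop-cluster e-epenthesis): /b/ and /k/ form a stop–stop cluster, so [e] is inserted between them. /ujuibkianwetuj/ → ujuibekianwetuj.
Rule 2 (intervocalic spirantization): /b/ is a stop between vowels /i/ and /e/, so it spirantizes to the fricative [v]. /k/ is a stop between vowels /e/ and /i/, so it spirantizes to the fricative [x]. /t/ is a stop between vowels /e/ and /u/, so it spirantizes to the fricative [s]. /ujuibekianwetuj/ → ujuivexianwesuj.
Rule 3 (nasal place assimilation): /n/ precedes the labial consonant /w/, so it assimilates in place to [m]. /ujuivexianwesuj/ → ujuivexiamwesuj.
Rule 4 (final i-epenthesis): the form ends in the consonant /j/, so [i] is inserted word-finally. /ujuivexiamwesuj/ → ujuivexiamwesuji.

ujuivexiamwesuji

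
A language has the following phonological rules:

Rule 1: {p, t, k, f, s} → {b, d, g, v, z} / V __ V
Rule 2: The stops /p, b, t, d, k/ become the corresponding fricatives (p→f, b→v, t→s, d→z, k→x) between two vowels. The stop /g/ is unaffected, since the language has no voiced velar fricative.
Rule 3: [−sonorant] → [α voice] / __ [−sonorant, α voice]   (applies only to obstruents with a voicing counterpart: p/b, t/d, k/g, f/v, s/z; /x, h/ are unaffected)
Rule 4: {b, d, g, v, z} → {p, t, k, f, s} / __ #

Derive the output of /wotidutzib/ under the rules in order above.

Rule 1 (intervocalic voicing): /t/ is a voiceless obstruent between vowels /o/ and /i/, so it voices to [d]. /wotidutzib/ → wodidutzib.
Rule 2 (intervocalic spirantization): /d/ is a stop between vowels /o/ and /i/, so it spirantizes to the fricative [z]. /d/ is a stop between vowels /i/ and /u/, so it spirantizes to the fricative [z]. /wodidutzib/ → wozizutzib.
Rule 3 (regressive voicing assimilation): /t/ precedes the voiced obstruent /z/, so it voices to [d] by assimilation. /wozizutzib/ → wozizudzib.
Rule 4 (final devoicing): /b/ is a voiced obstruent in word-final position, so it devoices to [p]. /wozizudzib/ → wozizudzip.

wozizudzip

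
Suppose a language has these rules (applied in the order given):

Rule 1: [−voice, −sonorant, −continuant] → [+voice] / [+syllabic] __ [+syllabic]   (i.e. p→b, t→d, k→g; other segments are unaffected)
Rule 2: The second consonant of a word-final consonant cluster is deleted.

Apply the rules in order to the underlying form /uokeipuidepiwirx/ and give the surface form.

uogeibuidebiwir

Rule 1 (intervocalic voicing): /k/ is a voiceless stop between vowels /o/ and /e/, so it voices to [g]. /p/ is a voiceless stop between vowels /i/ and /u/, so it voices to [b]. /p/ is a voiceless stop between vowels /e/ and /i/, so it voices to [b]. /uokeipuidepiwirx/ → uogeibuidebiwirx.
Rule 2 (final cluster simplification): /x/ is the second consonant of a word-final cluster /rx/, so it deletes. /uogeibuidebiwirx/ → uogeibuidebiwir.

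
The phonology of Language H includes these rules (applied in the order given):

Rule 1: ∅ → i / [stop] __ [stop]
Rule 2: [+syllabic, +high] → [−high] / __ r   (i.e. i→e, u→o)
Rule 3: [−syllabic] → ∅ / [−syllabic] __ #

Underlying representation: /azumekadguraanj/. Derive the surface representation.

azumekadigoraan

Rule 1 (stop-cluster i-epenthesis): /d/ and /g/ form a stop–stop cluster, so [i] is inserted between them. /azumekadguraanj/ → azumekadiguraanj.
Rule 2 (pre-rhotic lowering): /u/ is a high vowel immediately before /r/, so it lowers to [o]. /azumekadiguraanj/ → azumekadigoraanj.
Rule 3 (final cluster simplification): /j/ is the second consonant of a word-final cluster /nj/, so it deletes. /azumekadigoraanj/ → azumekadigoraan.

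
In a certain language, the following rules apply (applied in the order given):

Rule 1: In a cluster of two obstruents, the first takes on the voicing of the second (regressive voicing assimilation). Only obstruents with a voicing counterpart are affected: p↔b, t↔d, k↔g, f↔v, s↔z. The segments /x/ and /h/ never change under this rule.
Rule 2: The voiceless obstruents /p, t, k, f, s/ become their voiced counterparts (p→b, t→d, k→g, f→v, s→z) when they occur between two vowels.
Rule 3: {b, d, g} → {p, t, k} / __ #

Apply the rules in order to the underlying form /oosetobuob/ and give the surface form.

Rule 1 (regressive voicing assimilation): no segment meets the environment; /oosetobuob/ is unchanged.
Rule 2 (intervocalic voicing): /s/ is a voiceless obstruent between vowels /o/ and /e/, so it voices to [z]. /t/ is a voiceless obstruent between vowels /e/ and /o/, so it voices to [d]. /oosetobuob/ → oozedobuob.
Rule 3 (final devoicing): /b/ is a voiced stop in word-final position, so it devoices to [p]. /oozedobuob/ → oozedobuop.

oozedobuop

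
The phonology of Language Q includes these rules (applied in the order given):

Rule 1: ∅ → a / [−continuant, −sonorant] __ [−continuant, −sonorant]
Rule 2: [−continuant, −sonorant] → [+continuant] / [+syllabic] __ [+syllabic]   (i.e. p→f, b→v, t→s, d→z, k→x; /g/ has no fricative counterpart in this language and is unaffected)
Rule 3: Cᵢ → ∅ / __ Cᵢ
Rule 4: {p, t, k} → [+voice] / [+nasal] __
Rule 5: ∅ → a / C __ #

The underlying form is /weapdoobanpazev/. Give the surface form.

Rule 1 (stop-cluster a-epenthesis): /p/ and /d/ form a stop–stop cluster, so [a] is inserted between them. /weapdoobanpazev/ → weapadoobanpazev.
Rule 2 (intervocalic spirantization): /p/ is a stop between vowels /a/ and /a/, so it spirantizes to the fricative [f]. /d/ is a stop between vowels /a/ and /o/, so it spirantizes to the fricative [z]. /b/ is a stop between vowels /o/ and /a/, so it spirantizes to the fricative [v]. /weapadoobanpazev/ → weafazoovanpazev.
Rule 3 (degemination): no segment meets the environment; /weafazoovanpazev/ is unchanged.
Rule 4 (post-nasal voicing): /p/ is a voiceless stop immediately after the nasal /n/, so it voices to [b]. /weafazoovanpazev/ → weafazoovanbazev.
Rule 5 (final a-epenthesis): the form ends in the consonant /v/, so [a] is inserted word-finally. /weafazoovanbazev/ → weafazoovanbazeva.

weafazoovanbazeva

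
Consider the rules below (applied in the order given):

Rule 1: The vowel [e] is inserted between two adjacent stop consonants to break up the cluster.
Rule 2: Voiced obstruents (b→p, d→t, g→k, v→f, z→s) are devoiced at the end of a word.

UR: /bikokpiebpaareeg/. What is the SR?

bikokepiebepaareek

Rule 1 (stop-cluster e-epenthesis): /k/ and /p/ form a stop–stop cluster, so [e] is inserted between them. /b/ and /p/ form a stop–stop cluster, so [e] is inserted between them. /bikokpiebpaareeg/ → bikokepiebepaareeg.
Rule 2 (final devoicing): /g/ is a voiced obstruent in word-final position, so it devoices to [k]. /bikokepiebepaareeg/ → bikokepiebepaareek.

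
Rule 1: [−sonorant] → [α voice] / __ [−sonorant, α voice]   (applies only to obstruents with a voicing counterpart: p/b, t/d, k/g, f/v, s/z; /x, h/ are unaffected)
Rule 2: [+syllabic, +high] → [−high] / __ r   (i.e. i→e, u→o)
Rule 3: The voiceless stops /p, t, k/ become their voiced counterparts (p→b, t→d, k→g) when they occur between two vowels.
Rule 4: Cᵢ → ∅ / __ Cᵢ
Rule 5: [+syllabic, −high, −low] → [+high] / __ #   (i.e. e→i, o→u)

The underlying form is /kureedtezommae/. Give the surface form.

koreetezomai

Rule 1 (regressive voicing assimilation): /d/ precedes the voiceless obstruent /t/, so it devoices to [t] by assimilation. /kureedtezommae/ → kureettezommae.
Rule 2 (pre-rhotic lowering): /u/ is a high vowel immediately before /r/, so it lowers to [o]. /kureettezommae/ → koreettezommae.
Rule 3 (intervocalic voicing): no segment meets the environment; /koreettezommae/ is unchanged.
Rule 4 (degemination): /tt/ is a geminate; the first /t/ deletes. /mm/ is a geminate; the first /m/ deletes. /koreettezommae/ → koreetezomae.
Rule 5 (final vowel raising): /e/ is a mid vowel in word-final position, so it raises to [i]. /koreetezomae/ → koreetezomai.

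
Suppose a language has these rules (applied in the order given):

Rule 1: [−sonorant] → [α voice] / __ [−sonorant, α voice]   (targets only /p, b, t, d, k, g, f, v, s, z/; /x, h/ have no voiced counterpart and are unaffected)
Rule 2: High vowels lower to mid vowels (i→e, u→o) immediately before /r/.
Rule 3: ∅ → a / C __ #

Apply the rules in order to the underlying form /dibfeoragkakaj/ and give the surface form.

Rule 1 (regressive voicing assimilation): /b/ precedes the voiceless obstruent /f/, so it devoices to [p] by assimilation. /g/ precedes the voiceless obstruent /k/, so it devoices to [k] by assimilation. /dibfeoragkakaj/ → dipfeorakkakaj.
Rule 2 (pre-rhotic lowering): no segment meets the environment; /dipfeorakkakaj/ is unchanged.
Rule 3 (final a-epenthesis): the form ends in the consonant /j/, so [a] is inserted word-finally. /dipfeorakkakaj/ → dipfeorakkakaja.

dipfeorakkakaja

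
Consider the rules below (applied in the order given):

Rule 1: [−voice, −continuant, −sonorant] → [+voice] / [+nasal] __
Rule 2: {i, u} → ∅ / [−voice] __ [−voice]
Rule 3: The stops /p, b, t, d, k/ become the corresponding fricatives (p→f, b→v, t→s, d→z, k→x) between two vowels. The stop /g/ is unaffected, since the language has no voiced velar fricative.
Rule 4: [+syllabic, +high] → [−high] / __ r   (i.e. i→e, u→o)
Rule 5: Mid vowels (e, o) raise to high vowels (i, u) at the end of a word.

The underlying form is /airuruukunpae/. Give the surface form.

Rule 1 (post-nasal voicing): /p/ is a voiceless stop immediately after the nasal /n/, so it voices to [b]. /airuruukunpae/ → airuruukunbae.
Rule 2 (high vowel syncope): no segment meets the environment; /airuruukunbae/ is unchanged.
Rule 3 (intervocalic spirantization): /k/ is a stop between vowels /u/ and /u/, so it spirantizes to the fricative [x]. /airuruukunbae/ → airuruuxunbae.
Rule 4 (pre-rhotic lowering): /i/ is a high vowel immediately before /r/, so it lowers to [e]. /u/ is a high vowel immediately before /r/, so it lowers to [o]. /airuruuxunbae/ → aeroruuxunbae.
Rule 5 (final vowel raising): /e/ is a mid vowel in word-final position, so it raises to [i]. /aeroruuxunbae/ → aeroruuxunbai.

aeroruuxunbai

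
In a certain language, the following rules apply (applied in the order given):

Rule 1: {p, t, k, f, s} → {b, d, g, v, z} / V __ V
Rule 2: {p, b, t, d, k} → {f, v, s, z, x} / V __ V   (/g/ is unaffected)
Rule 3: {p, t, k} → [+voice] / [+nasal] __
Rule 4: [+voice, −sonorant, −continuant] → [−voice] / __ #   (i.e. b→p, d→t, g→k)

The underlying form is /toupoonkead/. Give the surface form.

touvoongeat

Rule 1 (intervocalic voicing): /p/ is a voiceless obstruent between vowels /u/ and /o/, so it voices to [b]. /toupoonkead/ → touboonkead.
Rule 2 (intervocalic spirantization): /b/ is a stop between vowels /u/ and /o/, so it spirantizes to the fricative [v]. /touboonkead/ → touvoonkead.
Rule 3 (post-nasal voicing): /k/ is a voiceless stop immediately after the nasal /n/, so it voices to [g]. /touvoonkead/ → touvoongead.
Rule 4 (final devoicing): /d/ is a voiced stop in word-final position, so it devoices to [t]. /touvoongead/ → touvoongeat.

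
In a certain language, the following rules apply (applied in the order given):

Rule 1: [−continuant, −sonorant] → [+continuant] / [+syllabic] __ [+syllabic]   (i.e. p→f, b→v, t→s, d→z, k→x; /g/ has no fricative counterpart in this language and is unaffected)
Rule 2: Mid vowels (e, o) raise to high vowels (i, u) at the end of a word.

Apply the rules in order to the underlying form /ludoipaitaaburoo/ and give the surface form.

Rule 1 (intervocalic spirantization): /d/ is a stop between vowels /u/ and /o/, so it spirantizes to the fricative [z]. /p/ is a stop between vowels /i/ and /a/, so it spirantizes to the fricative [f]. /t/ is a stop between vowels /i/ and /a/, so it spirantizes to the fricative [s]. /b/ is a stop between vowels /a/ and /u/, so it spirantizes to the fricative [v]. /ludoipaitaaburoo/ → luzoifaisaavuroo.
Rule 2 (final vowel raising): /o/ is a mid vowel in word-final position, so it raises to [u]. /luzoifaisaavuroo/ → luzoifaisaavurou.

luzoifaisaavurou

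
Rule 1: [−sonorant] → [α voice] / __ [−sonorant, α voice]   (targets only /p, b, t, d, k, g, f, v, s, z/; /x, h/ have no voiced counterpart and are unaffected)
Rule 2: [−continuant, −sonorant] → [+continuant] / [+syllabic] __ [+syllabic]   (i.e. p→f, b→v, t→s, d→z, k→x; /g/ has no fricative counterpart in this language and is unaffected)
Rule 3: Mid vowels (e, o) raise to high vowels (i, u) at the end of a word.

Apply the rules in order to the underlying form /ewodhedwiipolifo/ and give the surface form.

ewothedwiifolifu

Rule 1 (regressive voicing assimilation): /d/ precedes the voiceless obstruent /h/, so it devoices to [t] by assimilation. /ewodhedwiipolifo/ → ewothedwiipolifo.
Rule 2 (intervocalic spirantization): /p/ is a stop between vowels /i/ and /o/, so it spirantizes to the fricative [f]. /ewothedwiipolifo/ → ewothedwiifolifo.
Rule 3 (final vowel raising): /o/ is a mid vowel in word-final position, so it raises to [u]. /ewothedwiifolifo/ → ewothedwiifolifu.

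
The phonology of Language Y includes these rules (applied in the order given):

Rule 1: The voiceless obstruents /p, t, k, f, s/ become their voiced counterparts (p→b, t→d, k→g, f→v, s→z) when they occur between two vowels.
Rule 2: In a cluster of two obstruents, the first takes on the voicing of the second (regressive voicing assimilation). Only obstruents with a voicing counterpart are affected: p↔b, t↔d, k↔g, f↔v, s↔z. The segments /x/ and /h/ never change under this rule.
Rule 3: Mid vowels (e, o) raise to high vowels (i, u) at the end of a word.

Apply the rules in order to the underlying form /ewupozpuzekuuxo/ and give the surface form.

Rule 1 (intervocalic voicing): /p/ is a voiceless obstruent between vowels /u/ and /o/, so it voices to [b]. /k/ is a voiceless obstruent between vowels /e/ and /u/, so it voices to [g]. /ewupozpuzekuuxo/ → ewubozpuzeguuxo.
Rule 2 (regressive voicing assimilation): /z/ precedes the voiceless obstruent /p/, so it devoices to [s] by assimilation. /ewubozpuzeguuxo/ → ewubospuzeguuxo.
Rule 3 (final vowel raising): /o/ is a mid vowel in word-final position, so it raises to [u]. /ewubospuzeguuxo/ → ewubospuzeguuxu.

ewubospuzeguuxu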